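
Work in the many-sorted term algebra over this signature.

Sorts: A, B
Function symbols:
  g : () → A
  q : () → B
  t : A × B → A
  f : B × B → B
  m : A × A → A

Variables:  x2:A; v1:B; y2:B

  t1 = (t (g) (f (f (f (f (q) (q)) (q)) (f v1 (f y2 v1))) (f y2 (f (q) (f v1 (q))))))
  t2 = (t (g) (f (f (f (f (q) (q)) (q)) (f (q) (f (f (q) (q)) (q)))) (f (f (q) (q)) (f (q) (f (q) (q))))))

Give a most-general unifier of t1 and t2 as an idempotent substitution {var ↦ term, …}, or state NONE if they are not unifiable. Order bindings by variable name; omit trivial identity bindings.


{v1 ↦ (q), y2 ↦ (f (q) (q))}


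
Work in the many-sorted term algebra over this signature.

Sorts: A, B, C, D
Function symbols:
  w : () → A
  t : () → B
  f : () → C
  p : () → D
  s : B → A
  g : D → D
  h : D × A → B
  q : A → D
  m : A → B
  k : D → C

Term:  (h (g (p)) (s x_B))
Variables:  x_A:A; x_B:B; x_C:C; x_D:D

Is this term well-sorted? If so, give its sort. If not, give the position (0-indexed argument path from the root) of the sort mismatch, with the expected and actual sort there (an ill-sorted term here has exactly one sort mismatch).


    (p) : D
  (g (p)) : D
    x_B : B
  (s x_B) : A
(h (g (p)) (s x_B)) : B

well-sorted; sort = B


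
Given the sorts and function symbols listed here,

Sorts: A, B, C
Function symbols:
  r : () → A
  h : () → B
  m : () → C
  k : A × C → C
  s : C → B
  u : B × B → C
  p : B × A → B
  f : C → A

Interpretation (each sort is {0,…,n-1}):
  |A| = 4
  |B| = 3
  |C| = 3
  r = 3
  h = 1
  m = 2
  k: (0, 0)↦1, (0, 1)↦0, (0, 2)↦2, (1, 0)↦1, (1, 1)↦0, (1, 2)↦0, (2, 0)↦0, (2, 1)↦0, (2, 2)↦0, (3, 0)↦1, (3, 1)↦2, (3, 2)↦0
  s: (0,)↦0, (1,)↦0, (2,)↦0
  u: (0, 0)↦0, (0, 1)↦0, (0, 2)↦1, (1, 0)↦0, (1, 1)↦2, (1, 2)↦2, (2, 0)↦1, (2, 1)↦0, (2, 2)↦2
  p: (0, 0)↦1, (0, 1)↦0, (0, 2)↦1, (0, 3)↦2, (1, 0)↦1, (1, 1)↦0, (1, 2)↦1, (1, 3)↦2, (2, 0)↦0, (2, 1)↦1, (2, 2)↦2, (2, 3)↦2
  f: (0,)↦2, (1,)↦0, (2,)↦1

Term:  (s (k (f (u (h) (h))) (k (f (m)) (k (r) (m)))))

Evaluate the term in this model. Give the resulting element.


value = 0

  h = 1
  h = 1
  (u (h) (h)) = u(1, 1) = 2
  (f (u (h) (h))) = f(2,) = 1
  m = 2
  (f (m)) = f(2,) = 1
  r = 3
  m = 2
  (k (r) (m)) = k(3, 2) = 0
  (k (f (m)) (k (r) (m))) = k(1, 0) = 1
  (k (f (u (h) (h))) (k (f (m)) (k (r) (m)))) = k(1, 1) = 0
  (s (k (f (u (h) (h))) (k (f (m)) (k (r) (m))))) = s(0,) = 0


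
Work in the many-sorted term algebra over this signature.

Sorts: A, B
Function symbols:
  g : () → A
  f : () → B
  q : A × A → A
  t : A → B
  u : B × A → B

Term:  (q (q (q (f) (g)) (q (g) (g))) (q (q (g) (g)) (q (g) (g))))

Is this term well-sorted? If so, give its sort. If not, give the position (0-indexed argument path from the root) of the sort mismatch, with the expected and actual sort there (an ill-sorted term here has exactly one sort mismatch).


      (f) : B
      (g) : A
    (q (f) (g)) : ✗ arg 0 at [0, 0, 0] has sort B, expected A
      (g) : A
      (g) : A
    (q (g) (g)) : A
      (g) : A
      (g) : A
    (q (g) (g)) : A
      (g) : A
      (g) : A
    (q (g) (g)) : A
  (q (q (g) (g)) (q (g) (g))) : A

ill-sorted at position [0, 0, 0]: expected A, got B


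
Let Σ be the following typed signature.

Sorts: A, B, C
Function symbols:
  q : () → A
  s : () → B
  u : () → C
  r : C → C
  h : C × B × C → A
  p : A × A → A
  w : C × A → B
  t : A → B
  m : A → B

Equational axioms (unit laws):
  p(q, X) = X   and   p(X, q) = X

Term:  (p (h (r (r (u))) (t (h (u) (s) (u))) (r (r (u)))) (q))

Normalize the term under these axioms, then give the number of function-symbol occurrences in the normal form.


1. (p (h (r (r (u))) (t (h (u) (s) (u))) (r (r (u)))) (q))  →  (h (r (r (u))) (t (h (u) (s) (u))) (r (r (u))))
normal form: (h (r (r (u))) (t (h (u) (s) (u))) (r (r (u))))

size = 12


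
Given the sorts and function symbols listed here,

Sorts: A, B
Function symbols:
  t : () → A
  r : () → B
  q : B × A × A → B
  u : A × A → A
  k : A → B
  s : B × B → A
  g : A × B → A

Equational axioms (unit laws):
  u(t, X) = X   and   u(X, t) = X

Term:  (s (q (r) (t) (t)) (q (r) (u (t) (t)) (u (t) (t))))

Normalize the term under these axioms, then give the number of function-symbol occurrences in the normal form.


1. (s (q (r) (t) (t)) (q (r) (u (t) (t)) (u (t) (t))))  →  (s (q (r) (t) (t)) (q (r) (t) (u (t) (t))))
2. (s (q (r) (t) (t)) (q (r) (t) (u (t) (t))))  →  (s (q (r) (t) (t)) (q (r) (t) (t)))
normal form: (s (q (r) (t) (t)) (q (r) (t) (t)))

size = 9


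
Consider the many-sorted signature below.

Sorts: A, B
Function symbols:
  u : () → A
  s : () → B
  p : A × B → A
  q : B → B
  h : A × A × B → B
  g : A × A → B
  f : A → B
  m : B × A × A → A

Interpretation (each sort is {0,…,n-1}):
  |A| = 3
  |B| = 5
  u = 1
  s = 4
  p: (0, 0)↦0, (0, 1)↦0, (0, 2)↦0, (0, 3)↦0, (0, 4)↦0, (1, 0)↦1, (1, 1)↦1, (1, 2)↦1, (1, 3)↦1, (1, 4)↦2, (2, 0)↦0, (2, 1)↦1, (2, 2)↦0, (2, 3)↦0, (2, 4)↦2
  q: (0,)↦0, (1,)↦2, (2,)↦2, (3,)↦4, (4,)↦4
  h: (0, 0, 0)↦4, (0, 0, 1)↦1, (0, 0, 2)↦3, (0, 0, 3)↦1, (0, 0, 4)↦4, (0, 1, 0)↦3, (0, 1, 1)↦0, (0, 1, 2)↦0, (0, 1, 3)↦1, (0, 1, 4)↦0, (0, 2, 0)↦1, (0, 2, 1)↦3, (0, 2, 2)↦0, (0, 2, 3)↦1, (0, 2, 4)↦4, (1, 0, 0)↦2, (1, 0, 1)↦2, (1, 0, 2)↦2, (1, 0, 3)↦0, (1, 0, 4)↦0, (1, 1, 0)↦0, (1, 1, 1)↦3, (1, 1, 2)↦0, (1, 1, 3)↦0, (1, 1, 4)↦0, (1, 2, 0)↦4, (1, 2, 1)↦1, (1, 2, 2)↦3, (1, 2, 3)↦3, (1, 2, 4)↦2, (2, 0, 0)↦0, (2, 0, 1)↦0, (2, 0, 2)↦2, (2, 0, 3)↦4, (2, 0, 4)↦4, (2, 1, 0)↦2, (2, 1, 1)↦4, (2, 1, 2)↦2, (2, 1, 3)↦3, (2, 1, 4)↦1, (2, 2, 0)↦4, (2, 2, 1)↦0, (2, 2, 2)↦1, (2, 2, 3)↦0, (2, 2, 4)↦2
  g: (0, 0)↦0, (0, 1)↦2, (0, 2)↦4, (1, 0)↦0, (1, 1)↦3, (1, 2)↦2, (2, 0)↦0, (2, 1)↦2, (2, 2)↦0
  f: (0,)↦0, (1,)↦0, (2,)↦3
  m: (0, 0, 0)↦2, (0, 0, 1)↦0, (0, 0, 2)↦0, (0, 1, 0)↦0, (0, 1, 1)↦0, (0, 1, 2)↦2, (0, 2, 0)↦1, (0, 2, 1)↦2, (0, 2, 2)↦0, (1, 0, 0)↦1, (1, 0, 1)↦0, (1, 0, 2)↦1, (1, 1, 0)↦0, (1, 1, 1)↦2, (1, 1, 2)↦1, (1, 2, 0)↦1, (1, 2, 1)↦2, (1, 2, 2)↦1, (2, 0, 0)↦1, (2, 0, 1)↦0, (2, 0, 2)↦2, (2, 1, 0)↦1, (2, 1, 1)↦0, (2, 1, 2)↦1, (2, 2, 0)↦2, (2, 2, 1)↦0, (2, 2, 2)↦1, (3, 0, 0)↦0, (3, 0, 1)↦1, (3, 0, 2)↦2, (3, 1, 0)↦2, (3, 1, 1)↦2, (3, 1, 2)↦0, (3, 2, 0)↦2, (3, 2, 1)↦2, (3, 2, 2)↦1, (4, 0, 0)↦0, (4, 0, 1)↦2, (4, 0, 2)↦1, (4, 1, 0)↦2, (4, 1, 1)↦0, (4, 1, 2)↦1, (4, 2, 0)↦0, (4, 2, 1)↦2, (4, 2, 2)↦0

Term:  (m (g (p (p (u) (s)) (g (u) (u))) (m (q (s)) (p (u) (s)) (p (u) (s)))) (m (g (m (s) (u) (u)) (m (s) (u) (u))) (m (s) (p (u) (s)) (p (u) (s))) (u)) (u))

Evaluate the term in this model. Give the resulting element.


  u = 1
  s = 4
  (p (u) (s)) = p(1, 4) = 2
  u = 1
  u = 1
  (g (u) (u)) = g(1, 1) = 3
  (p (p (u) (s)) (g (u) (u))) = p(2, 3) = 0
  s = 4
  (q (s)) = q(4,) = 4
  u = 1
  s = 4
  (p (u) (s)) = p(1, 4) = 2
  u = 1
  s = 4
  (p (u) (s)) = p(1, 4) = 2
  (m (q (s)) (p (u) (s)) (p (u) (s))) = m(4, 2, 2) = 0
  (g (p (p (u) (s)) (g (u) (u))) (m (q (s)) (p (u) (s)) (p (u) (s)))) = g(0, 0) = 0
  s = 4
  u = 1
  u = 1
  (m (s) (u) (u)) = m(4, 1, 1) = 0
  s = 4
  u = 1
  u = 1
  (m (s) (u) (u)) = m(4, 1, 1) = 0
  (g (m (s) (u) (u)) (m (s) (u) (u))) = g(0, 0) = 0
  s = 4
  u = 1
  s = 4
  (p (u) (s)) = p(1, 4) = 2
  u = 1
  s = 4
  (p (u) (s)) = p(1, 4) = 2
  (m (s) (p (u) (s)) (p (u) (s))) = m(4, 2, 2) = 0
  u = 1
  (m (g (m (s) (u) (u)) (m (s) (u) (u))) (m (s) (p (u) (s)) (p (u) (s))) (u)) = m(0, 0, 1) = 0
  u = 1
  (m (g (p (p (u) (s)) (g (u) (u))) (m (q (s)) (p (u) (s)) (p (u) (s)))) (m (g (m (s) (u) (u)) (m (s) (u) (u))) (m (s) (p (u) (s)) (p (u) (s))) (u)) (u)) = m(0, 0, 1) = 0

value = 0


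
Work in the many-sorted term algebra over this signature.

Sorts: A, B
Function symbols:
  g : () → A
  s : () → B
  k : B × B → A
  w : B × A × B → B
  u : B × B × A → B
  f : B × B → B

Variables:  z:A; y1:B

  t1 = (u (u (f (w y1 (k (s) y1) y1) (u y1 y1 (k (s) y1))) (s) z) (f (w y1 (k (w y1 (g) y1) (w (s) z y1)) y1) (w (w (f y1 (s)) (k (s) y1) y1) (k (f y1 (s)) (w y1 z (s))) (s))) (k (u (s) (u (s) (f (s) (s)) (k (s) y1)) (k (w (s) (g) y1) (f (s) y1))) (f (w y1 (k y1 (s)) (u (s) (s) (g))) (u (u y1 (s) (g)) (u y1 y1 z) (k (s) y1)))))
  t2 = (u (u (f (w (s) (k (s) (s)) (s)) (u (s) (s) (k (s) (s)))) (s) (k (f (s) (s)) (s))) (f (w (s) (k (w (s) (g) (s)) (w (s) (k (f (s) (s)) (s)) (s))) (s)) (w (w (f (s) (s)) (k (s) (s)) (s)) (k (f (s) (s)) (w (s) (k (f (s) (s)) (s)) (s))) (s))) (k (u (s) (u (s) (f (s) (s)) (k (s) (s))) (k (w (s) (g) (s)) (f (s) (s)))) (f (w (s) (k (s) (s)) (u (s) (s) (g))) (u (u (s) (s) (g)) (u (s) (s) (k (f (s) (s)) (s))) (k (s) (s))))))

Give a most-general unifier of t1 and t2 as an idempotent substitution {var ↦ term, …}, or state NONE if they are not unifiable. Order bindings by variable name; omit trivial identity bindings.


{y1 ↦ (s), z ↦ (k (f (s) (s)) (s))}


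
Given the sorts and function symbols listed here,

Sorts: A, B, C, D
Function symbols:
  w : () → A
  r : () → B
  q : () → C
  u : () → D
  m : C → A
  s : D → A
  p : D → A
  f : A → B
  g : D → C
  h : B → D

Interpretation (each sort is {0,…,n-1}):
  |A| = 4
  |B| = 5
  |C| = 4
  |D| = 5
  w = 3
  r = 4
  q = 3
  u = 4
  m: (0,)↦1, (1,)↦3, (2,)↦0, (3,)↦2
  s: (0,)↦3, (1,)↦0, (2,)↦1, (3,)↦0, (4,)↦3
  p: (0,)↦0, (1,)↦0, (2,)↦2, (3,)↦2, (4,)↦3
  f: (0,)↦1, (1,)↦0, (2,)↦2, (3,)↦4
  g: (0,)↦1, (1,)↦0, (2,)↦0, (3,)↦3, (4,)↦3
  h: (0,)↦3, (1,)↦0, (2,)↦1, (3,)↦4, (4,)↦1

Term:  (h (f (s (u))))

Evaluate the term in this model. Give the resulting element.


value = 1

  u = 4
  (s (u)) = s(4,) = 3
  (f (s (u))) = f(3,) = 4
  (h (f (s (u)))) = h(4,) = 1


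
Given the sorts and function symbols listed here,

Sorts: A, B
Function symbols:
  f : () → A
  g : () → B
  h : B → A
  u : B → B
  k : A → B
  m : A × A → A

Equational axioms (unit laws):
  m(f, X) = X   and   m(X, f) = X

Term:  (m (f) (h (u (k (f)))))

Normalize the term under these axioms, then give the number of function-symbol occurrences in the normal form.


1. (m (f) (h (u (k (f)))))  →  (h (u (k (f))))
normal form: (h (u (k (f))))

size = 4


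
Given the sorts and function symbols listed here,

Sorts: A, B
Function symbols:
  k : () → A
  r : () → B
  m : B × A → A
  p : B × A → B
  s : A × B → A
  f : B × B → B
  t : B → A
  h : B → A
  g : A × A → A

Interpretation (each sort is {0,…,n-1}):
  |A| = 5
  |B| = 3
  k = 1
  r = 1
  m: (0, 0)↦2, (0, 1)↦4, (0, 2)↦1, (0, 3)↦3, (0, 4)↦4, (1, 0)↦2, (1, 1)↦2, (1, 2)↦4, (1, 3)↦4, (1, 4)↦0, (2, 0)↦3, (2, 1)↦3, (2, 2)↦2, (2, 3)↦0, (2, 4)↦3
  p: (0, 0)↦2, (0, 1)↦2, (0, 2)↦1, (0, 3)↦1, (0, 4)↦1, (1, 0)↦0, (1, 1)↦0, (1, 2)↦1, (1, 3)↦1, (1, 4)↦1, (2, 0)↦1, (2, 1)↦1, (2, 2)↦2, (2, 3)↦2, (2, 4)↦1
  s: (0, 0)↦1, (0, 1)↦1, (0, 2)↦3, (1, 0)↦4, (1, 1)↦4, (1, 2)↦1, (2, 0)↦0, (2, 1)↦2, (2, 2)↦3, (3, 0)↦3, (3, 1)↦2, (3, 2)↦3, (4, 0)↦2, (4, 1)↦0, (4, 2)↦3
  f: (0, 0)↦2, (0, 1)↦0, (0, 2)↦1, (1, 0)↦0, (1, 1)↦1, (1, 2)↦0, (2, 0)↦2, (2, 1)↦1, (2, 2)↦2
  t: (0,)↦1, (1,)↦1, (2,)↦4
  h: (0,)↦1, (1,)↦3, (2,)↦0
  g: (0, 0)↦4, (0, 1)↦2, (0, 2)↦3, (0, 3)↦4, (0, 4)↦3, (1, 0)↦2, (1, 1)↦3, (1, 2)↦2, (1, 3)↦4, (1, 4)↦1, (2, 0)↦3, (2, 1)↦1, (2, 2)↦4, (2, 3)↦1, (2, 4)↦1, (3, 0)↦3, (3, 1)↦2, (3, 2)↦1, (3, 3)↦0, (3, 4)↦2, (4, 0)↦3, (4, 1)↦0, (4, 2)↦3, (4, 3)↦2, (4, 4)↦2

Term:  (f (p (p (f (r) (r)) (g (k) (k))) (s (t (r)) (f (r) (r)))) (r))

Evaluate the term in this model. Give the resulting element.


value = 1

  r = 1
  r = 1
  (f (r) (r)) = f(1, 1) = 1
  k = 1
  k = 1
  (g (k) (k)) = g(1, 1) = 3
  (p (f (r) (r)) (g (k) (k))) = p(1, 3) = 1
  r = 1
  (t (r)) = t(1,) = 1
  r = 1
  r = 1
  (f (r) (r)) = f(1, 1) = 1
  (s (t (r)) (f (r) (r))) = s(1, 1) = 4
  (p (p (f (r) (r)) (g (k) (k))) (s (t (r)) (f (r) (r)))) = p(1, 4) = 1
  r = 1
  (f (p (p (f (r) (r)) (g (k) (k))) (s (t (r)) (f (r) (r)))) (r)) = f(1, 1) = 1


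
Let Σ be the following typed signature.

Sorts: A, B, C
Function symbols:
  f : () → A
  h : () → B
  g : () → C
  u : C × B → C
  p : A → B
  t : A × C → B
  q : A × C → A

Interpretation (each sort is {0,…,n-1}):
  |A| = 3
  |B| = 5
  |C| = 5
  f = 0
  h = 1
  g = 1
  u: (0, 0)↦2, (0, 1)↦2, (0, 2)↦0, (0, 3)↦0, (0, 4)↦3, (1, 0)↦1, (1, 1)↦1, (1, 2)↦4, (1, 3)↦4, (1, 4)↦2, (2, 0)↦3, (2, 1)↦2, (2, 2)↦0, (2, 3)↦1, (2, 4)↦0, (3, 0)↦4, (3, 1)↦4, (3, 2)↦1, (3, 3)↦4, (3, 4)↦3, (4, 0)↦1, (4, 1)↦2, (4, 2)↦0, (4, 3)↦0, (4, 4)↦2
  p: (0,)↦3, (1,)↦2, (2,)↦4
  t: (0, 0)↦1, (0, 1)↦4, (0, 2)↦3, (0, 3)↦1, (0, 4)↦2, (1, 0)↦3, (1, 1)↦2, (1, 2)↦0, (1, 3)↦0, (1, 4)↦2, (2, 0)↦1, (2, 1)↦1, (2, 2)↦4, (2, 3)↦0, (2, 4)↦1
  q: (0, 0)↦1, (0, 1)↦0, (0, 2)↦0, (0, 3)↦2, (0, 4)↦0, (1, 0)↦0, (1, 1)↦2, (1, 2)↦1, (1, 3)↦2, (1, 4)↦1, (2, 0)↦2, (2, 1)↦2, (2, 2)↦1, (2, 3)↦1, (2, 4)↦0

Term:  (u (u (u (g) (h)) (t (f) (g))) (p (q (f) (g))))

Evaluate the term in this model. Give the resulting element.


  g = 1
  h = 1
  (u (g) (h)) = u(1, 1) = 1
  f = 0
  g = 1
  (t (f) (g)) = t(0, 1) = 4
  (u (u (g) (h)) (t (f) (g))) = u(1, 4) = 2
  f = 0
  g = 1
  (q (f) (g)) = q(0, 1) = 0
  (p (q (f) (g))) = p(0,) = 3
  (u (u (u (g) (h)) (t (f) (g))) (p (q (f) (g)))) = u(2, 3) = 1

value = 1


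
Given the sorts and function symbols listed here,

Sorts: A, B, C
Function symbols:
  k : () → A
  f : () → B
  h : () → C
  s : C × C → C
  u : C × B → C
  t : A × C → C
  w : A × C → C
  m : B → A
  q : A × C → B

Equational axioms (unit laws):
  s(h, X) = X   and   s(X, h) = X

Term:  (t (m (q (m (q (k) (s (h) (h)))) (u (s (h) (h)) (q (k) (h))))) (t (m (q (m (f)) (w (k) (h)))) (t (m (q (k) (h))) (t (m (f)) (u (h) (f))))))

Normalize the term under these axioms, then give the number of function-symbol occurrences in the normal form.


1. (t (m (q (m (q (k) (s (h) (h)))) (u (s (h) (h)) (q (k) (h))))) (t (m (q (m (f)) (w (k) (h)))) (t (m (q (k) (h))) (t (m (f)) (u (h) (f))))))  →  (t (m (q (m (q (k) (h))) (u (s (h) (h)) (q (k) (h))))) (t (m (q (m (f)) (w (k) (h)))) (t (m (q (k) (h))) (t (m (f)) (u (h) (f))))))
2. (t (m (q (m (q (k) (h))) (u (s (h) (h)) (q (k) (h))))) (t (m (q (m (f)) (w (k) (h)))) (t (m (q (k) (h))) (t (m (f)) (u (h) (f))))))  →  (t (m (q (m (q (k) (h))) (u (h) (q (k) (h))))) (t (m (q (m (f)) (w (k) (h)))) (t (m (q (k) (h))) (t (m (f)) (u (h) (f))))))
normal form: (t (m (q (m (q (k) (h))) (u (h) (q (k) (h))))) (t (m (q (m (f)) (w (k) (h)))) (t (m (q (k) (h))) (t (m (f)) (u (h) (f))))))

size = 31


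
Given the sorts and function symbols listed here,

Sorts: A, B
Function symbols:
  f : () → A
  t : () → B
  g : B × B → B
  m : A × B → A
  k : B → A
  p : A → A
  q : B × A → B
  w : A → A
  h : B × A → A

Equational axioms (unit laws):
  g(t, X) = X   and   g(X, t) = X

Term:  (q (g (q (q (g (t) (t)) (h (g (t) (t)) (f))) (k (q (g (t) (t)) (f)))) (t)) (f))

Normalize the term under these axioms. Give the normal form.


normal form = (q (q (q (t) (h (t) (f))) (k (q (t) (f)))) (f))

1. (q (g (q (q (g (t) (t)) (h (g (t) (t)) (f))) (k (q (g (t) (t)) (f)))) (t)) (f))  →  (q (q (q (g (t) (t)) (h (g (t) (t)) (f))) (k (q (g (t) (t)) (f)))) (f))
2. (q (q (q (g (t) (t)) (h (g (t) (t)) (f))) (k (q (g (t) (t)) (f)))) (f))  →  (q (q (q (t) (h (g (t) (t)) (f))) (k (q (g (t) (t)) (f)))) (f))
3. (q (q (q (t) (h (g (t) (t)) (f))) (k (q (g (t) (t)) (f)))) (f))  →  (q (q (q (t) (h (t) (f))) (k (q (g (t) (t)) (f)))) (f))
4. (q (q (q (t) (h (t) (f))) (k (q (g (t) (t)) (f)))) (f))  →  (q (q (q (t) (h (t) (f))) (k (q (t) (f)))) (f))


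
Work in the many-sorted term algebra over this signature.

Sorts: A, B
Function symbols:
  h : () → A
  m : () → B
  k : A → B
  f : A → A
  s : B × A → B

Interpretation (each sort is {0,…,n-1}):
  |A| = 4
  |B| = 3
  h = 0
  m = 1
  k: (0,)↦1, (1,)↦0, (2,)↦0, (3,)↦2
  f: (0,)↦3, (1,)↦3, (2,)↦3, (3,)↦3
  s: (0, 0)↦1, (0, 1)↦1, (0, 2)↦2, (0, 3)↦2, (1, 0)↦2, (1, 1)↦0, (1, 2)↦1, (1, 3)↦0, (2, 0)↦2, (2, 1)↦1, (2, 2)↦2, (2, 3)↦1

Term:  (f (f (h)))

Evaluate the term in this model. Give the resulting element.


  h = 0
  (f (h)) = f(0,) = 3
  (f (f (h))) = f(3,) = 3

value = 3


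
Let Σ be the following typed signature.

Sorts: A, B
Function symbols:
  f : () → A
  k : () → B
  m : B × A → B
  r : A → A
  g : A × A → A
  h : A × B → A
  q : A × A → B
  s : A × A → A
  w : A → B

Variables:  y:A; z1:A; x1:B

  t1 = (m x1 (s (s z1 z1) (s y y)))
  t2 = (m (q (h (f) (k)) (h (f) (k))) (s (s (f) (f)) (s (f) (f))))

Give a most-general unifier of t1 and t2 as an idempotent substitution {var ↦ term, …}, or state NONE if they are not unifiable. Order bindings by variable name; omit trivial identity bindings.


{x1 ↦ (q (h (f) (k)) (h (f) (k))), y ↦ (f), z1 ↦ (f)}


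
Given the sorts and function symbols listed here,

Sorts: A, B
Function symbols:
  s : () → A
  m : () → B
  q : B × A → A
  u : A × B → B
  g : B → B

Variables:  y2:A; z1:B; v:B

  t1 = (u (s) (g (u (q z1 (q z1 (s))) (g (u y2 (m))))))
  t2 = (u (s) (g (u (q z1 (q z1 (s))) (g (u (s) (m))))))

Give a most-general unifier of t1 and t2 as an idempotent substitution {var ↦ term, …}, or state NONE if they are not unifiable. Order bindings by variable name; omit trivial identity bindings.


{y2 ↦ (s)}


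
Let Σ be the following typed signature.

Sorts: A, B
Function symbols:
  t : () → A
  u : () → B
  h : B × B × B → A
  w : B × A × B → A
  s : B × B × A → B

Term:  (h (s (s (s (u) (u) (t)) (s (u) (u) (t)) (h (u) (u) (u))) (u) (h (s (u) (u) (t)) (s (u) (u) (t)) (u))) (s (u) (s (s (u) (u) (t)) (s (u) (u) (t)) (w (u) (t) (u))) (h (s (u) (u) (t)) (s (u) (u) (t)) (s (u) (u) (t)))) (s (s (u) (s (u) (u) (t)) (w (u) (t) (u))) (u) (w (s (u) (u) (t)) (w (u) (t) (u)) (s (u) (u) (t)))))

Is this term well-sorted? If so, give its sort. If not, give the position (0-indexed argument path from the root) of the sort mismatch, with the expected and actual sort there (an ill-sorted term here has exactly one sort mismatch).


        (u) : B
        (u) : B
        (t) : A
      (s (u) (u) (t)) : B
        (u) : B
        (u) : B
        (t) : A
      (s (u) (u) (t)) : B
        (u) : B
        (u) : B
        (u) : B
      (h (u) (u) (u)) : A
    (s (s (u) (u) (t)) (s (u) (u) (t)) (h (u) (u) (u))) : B
    (u) : B
        (u) : B
        (u) : B
        (t) : A
      (s (u) (u) (t)) : B
        (u) : B
        (u) : B
        (t) : A
      (s (u) (u) (t)) : B
      (u) : B
    (h (s (u) (u) (t)) (s (u) (u) (t)) (u)) : A
  (s (s (s (u) (u) (t)) (s (u) (u) (t)) (h (u) (u) (u))) (u) (h (s (u) (u) (t)) (s (u) (u) (t)) (u))) : B
    (u) : B
        (u) : B
        (u) : B
        (t) : A
      (s (u) (u) (t)) : B
        (u) : B
        (u) : B
        (t) : A
      (s (u) (u) (t)) : B
        (u) : B
        (t) : A
        (u) : B
      (w (u) (t) (u)) : A
    (s (s (u) (u) (t)) (s (u) (u) (t)) (w (u) (t) (u))) : B
        (u) : B
        (u) : B
        (t) : A
      (s (u) (u) (t)) : B
        (u) : B
        (u) : B
        (t) : A
      (s (u) (u) (t)) : B
        (u) : B
        (u) : B
        (t) : A
      (s (u) (u) (t)) : B
    (h (s (u) (u) (t)) (s (u) (u) (t)) (s (u) (u) (t))) : A
  (s (u) (s (s (u) (u) (t)) (s (u) (u) (t)) (w (u) (t) (u))) (h (s (u) (u) (t)) (s (u) (u) (t)) (s (u) (u) (t)))) : B
      (u) : B
        (u) : B
        (u) : B
        (t) : A
      (s (u) (u) (t)) : B
        (u) : B
        (t) : A
        (u) : B
      (w (u) (t) (u)) : A
    (s (u) (s (u) (u) (t)) (w (u) (t) (u))) : B
    (u) : B
        (u) : B
        (u) : B
        (t) : A
      (s (u) (u) (t)) : B
        (u) : B
        (t) : A
        (u) : B
      (w (u) (t) (u)) : A
        (u) : B
        (u) : B
        (t) : A
      (s (u) (u) (t)) : B
    (w (s (u) (u) (t)) (w (u) (t) (u)) (s (u) (u) (t))) : A
  (s (s (u) (s (u) (u) (t)) (w (u) (t) (u))) (u) (w (s (u) (u) (t)) (w (u) (t) (u)) (s (u) (u) (t)))) : B
(h (s (s (s (u) (u) (t)) (s (u) (u) (t)) (h (u) (u) (u))) (u) (h (s (u) (u) (t)) (s (u) (u) (t)) (u))) (s (u) (s (s (u) (u) (t)) (s (u) (u) (t)) (w (u) (t) (u))) (h (s (u) (u) (t)) (s (u) (u) (t)) (s (u) (u) (t)))) (s (s (u) (s (u) (u) (t)) (w (u) (t) (u))) (u) (w (s (u) (u) (t)) (w (u) (t) (u)) (s (u) (u) (t))))) : A

well-sorted; sort = A


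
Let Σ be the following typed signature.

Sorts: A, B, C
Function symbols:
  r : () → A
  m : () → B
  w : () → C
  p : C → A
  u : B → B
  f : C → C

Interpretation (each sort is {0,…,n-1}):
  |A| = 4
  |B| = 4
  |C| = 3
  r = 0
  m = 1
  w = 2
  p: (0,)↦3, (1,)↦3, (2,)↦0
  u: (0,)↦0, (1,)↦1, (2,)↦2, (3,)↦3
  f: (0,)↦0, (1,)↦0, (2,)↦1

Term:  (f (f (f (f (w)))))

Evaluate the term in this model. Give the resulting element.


value = 0

  w = 2
  (f (w)) = f(2,) = 1
  (f (f (w))) = f(1,) = 0
  (f (f (f (w)))) = f(0,) = 0
  (f (f (f (f (w))))) = f(0,) = 0


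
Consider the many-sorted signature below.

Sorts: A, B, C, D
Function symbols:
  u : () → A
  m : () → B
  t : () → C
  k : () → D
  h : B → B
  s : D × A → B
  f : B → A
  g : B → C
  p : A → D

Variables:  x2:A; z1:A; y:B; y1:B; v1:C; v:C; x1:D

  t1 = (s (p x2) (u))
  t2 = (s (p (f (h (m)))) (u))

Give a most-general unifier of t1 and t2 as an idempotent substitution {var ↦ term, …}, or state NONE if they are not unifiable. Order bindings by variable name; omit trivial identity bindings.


{x2 ↦ (f (h (m)))}


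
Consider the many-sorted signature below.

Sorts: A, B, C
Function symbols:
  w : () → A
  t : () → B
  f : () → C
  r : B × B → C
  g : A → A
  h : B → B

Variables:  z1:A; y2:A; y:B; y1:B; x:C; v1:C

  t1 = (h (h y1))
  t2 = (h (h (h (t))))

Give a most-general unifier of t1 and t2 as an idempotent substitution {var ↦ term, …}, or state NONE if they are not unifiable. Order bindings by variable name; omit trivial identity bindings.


{y1 ↦ (h (t))}


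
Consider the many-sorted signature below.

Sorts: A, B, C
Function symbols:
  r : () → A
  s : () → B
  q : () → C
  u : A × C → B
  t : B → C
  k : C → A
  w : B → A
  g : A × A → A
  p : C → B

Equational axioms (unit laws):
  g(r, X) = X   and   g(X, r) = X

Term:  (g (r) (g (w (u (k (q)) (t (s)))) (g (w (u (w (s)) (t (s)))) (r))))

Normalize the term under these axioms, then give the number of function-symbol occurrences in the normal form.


1. (g (r) (g (w (u (k (q)) (t (s)))) (g (w (u (w (s)) (t (s)))) (r))))  →  (g (w (u (k (q)) (t (s)))) (g (w (u (w (s)) (t (s)))) (r)))
2. (g (w (u (k (q)) (t (s)))) (g (w (u (w (s)) (t (s)))) (r)))  →  (g (w (u (k (q)) (t (s)))) (w (u (w (s)) (t (s)))))
normal form: (g (w (u (k (q)) (t (s)))) (w (u (w (s)) (t (s)))))

size = 13


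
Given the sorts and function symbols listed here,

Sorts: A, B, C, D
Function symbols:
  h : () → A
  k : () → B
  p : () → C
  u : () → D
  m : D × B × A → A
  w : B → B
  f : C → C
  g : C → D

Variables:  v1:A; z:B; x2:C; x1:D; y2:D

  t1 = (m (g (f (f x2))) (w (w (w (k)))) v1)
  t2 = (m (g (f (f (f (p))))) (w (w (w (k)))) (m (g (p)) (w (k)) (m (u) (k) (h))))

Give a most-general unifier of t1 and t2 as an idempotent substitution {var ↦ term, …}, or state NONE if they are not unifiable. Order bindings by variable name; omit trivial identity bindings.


{v1 ↦ (m (g (p)) (w (k)) (m (u) (k) (h))), x2 ↦ (f (p))}


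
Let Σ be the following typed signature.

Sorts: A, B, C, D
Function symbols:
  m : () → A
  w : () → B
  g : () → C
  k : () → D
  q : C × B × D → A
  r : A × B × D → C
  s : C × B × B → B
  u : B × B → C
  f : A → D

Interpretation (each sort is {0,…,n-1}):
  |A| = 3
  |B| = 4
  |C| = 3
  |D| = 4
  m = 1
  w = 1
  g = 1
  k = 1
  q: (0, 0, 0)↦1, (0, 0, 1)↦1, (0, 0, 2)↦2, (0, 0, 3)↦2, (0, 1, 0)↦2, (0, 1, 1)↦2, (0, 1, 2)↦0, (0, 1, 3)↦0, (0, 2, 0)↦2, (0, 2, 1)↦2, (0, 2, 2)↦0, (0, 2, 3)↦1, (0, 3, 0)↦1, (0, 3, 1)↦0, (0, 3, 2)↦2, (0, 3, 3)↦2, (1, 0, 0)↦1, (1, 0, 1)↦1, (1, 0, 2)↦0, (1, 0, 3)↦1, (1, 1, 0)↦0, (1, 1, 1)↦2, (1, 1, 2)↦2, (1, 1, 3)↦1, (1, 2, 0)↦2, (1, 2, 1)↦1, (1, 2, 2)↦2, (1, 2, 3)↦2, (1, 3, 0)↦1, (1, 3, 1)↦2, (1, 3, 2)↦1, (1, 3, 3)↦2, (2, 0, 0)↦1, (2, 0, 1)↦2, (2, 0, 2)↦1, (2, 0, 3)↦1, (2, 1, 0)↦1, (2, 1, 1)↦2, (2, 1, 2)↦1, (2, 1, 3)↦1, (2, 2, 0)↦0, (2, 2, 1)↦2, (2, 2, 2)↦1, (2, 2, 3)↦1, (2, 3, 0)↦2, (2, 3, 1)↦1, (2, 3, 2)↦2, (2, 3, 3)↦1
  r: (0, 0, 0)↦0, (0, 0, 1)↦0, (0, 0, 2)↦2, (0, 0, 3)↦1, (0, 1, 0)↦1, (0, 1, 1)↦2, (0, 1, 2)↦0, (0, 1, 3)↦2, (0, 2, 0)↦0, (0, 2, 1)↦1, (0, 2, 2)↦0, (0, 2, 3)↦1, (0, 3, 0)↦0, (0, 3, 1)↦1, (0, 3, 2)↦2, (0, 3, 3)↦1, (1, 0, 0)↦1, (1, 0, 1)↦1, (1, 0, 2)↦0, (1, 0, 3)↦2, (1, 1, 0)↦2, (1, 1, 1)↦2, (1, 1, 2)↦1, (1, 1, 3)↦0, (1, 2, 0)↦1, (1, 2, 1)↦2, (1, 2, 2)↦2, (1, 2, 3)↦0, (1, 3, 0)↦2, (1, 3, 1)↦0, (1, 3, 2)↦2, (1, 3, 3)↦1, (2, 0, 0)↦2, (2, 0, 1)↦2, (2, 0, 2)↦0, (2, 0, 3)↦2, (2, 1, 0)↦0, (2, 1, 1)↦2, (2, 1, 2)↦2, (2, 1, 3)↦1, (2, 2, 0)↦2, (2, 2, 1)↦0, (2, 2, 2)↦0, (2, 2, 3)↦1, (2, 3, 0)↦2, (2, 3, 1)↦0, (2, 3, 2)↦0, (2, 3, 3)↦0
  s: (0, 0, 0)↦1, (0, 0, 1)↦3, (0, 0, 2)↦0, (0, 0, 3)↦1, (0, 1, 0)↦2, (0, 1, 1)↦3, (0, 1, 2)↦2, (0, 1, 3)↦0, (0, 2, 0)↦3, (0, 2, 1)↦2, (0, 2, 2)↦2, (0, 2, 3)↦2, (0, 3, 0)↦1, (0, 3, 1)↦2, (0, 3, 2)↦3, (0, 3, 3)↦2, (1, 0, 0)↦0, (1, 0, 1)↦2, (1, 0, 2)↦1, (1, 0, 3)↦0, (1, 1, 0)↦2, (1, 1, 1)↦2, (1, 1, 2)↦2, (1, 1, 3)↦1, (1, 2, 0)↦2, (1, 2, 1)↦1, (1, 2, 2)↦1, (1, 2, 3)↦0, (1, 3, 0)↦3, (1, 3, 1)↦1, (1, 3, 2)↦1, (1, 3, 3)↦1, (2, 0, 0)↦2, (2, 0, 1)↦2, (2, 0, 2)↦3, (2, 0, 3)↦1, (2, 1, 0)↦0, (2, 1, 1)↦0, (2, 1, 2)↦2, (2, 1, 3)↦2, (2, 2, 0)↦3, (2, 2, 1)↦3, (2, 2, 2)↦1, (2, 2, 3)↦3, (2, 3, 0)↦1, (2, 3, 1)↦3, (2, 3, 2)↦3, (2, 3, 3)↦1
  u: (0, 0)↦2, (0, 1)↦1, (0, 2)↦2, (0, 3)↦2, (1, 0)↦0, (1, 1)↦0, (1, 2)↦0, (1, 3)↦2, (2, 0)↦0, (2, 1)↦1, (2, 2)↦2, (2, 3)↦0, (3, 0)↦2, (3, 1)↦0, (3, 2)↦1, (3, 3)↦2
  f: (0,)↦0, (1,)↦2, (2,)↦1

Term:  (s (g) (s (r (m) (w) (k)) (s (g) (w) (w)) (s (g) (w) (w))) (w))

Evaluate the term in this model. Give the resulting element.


  g = 1
  m = 1
  w = 1
  k = 1
  (r (m) (w) (k)) = r(1, 1, 1) = 2
  g = 1
  w = 1
  w = 1
  (s (g) (w) (w)) = s(1, 1, 1) = 2
  g = 1
  w = 1
  w = 1
  (s (g) (w) (w)) = s(1, 1, 1) = 2
  (s (r (m) (w) (k)) (s (g) (w) (w)) (s (g) (w) (w))) = s(2, 2, 2) = 1
  w = 1
  (s (g) (s (r (m) (w) (k)) (s (g) (w) (w)) (s (g) (w) (w))) (w)) = s(1, 1, 1) = 2

value = 2


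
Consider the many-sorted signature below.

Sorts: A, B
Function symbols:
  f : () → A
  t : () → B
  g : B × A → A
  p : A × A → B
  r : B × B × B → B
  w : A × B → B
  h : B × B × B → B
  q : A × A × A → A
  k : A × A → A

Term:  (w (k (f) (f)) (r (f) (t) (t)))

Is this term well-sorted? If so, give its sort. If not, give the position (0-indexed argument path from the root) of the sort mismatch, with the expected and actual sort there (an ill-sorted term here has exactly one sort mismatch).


ill-sorted at position [1, 0]: expected B, got A

    (f) : A
    (f) : A
  (k (f) (f)) : A
    (f) : A
    (t) : B
    (t) : B
  (r (f) (t) (t)) : ✗ arg 0 at [1, 0] has sort A, expected B


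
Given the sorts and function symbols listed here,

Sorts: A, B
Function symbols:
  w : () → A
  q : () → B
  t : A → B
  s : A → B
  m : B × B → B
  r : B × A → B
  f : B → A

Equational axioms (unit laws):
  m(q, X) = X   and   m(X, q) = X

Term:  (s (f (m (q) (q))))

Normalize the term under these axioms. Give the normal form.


1. (s (f (m (q) (q))))  →  (s (f (q)))

normal form = (s (f (q)))


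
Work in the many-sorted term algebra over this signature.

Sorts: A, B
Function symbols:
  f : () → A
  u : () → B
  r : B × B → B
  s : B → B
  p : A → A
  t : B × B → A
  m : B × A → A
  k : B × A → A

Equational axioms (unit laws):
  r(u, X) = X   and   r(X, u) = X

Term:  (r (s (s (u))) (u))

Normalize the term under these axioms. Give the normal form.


normal form = (s (s (u)))

1. (r (s (s (u))) (u))  →  (s (s (u)))


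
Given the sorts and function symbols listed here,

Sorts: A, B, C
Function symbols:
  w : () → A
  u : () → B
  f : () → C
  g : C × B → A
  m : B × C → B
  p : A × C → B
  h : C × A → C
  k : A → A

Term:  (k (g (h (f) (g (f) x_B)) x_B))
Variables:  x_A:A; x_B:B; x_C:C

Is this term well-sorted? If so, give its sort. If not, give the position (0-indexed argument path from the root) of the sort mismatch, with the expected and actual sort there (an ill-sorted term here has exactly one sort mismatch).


      (f) : C
        (f) : C
        x_B : B
      (g (f) x_B) : A
    (h (f) (g (f) x_B)) : C
    x_B : B
  (g (h (f) (g (f) x_B)) x_B) : A
(k (g (h (f) (g (f) x_B)) x_B)) : A

well-sorted; sort = A


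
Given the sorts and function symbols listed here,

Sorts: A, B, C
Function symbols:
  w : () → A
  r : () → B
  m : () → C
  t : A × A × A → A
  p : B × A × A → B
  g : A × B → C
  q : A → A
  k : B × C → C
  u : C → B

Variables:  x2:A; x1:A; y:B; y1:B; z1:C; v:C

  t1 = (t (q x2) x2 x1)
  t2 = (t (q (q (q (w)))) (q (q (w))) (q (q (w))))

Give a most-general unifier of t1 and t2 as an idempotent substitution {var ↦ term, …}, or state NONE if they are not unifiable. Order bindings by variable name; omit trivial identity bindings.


{x1 ↦ (q (q (w))), x2 ↦ (q (q (w)))}


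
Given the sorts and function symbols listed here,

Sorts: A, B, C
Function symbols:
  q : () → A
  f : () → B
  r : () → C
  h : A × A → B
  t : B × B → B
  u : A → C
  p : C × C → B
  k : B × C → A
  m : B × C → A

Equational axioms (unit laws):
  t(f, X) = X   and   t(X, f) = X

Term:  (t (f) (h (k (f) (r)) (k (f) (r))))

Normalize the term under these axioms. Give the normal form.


normal form = (h (k (f) (r)) (k (f) (r)))

1. (t (f) (h (k (f) (r)) (k (f) (r))))  →  (h (k (f) (r)) (k (f) (r)))


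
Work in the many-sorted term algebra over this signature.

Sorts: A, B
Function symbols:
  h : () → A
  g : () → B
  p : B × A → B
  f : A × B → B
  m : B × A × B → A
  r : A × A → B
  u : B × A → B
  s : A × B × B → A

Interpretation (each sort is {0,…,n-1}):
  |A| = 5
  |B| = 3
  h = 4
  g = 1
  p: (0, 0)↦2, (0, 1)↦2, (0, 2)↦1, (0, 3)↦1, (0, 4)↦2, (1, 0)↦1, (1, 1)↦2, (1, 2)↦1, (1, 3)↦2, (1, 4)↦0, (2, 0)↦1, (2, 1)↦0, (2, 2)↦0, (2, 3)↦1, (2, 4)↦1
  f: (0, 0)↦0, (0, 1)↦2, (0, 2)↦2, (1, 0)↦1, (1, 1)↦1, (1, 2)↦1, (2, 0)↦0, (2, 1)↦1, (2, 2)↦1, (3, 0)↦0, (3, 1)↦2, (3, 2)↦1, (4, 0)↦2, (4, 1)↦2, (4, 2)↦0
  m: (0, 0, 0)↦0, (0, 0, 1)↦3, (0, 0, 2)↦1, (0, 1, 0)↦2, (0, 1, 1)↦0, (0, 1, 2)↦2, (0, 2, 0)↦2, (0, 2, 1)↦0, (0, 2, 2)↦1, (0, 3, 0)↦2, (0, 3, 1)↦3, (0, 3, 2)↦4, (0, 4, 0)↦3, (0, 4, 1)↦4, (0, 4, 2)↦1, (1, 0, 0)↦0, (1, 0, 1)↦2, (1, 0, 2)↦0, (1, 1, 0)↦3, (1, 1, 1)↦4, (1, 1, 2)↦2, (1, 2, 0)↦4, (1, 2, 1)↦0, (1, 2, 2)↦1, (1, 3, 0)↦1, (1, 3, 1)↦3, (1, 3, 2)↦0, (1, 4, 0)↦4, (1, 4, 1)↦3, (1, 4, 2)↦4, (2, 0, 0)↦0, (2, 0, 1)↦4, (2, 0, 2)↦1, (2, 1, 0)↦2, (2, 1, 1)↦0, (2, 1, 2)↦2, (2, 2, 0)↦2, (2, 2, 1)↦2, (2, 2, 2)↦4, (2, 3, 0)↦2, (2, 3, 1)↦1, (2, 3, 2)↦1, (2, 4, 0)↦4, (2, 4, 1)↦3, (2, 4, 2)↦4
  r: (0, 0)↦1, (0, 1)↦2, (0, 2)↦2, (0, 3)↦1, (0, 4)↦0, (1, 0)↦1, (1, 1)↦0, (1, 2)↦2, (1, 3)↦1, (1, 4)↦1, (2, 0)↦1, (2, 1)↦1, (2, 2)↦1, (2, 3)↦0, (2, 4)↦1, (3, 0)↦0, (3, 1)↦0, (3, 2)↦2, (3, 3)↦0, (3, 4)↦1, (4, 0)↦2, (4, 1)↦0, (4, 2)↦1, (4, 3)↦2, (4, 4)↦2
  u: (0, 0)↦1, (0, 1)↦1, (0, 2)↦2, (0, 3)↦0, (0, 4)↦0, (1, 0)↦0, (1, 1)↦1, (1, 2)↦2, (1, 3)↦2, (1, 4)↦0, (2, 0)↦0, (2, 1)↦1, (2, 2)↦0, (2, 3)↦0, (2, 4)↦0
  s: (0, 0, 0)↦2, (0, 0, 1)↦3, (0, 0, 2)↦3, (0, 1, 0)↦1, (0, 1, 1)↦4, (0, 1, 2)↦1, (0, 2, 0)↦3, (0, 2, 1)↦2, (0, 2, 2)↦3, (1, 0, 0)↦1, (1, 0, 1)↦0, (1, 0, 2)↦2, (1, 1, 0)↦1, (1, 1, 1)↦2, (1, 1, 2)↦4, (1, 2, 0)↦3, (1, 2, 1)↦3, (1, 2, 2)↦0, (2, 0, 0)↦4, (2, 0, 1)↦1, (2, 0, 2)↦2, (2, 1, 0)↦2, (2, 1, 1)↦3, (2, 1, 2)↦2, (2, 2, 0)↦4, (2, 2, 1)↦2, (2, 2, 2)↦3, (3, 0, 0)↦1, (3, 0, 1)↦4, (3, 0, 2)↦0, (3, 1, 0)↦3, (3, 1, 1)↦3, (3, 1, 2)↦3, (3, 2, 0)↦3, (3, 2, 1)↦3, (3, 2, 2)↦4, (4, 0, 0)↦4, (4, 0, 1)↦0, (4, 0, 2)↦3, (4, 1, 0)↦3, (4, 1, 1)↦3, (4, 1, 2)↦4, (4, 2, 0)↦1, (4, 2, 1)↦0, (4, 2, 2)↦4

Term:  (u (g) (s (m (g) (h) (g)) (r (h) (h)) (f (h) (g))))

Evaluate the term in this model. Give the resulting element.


  g = 1
  g = 1
  h = 4
  g = 1
  (m (g) (h) (g)) = m(1, 4, 1) = 3
  h = 4
  h = 4
  (r (h) (h)) = r(4, 4) = 2
  h = 4
  g = 1
  (f (h) (g)) = f(4, 1) = 2
  (s (m (g) (h) (g)) (r (h) (h)) (f (h) (g))) = s(3, 2, 2) = 4
  (u (g) (s (m (g) (h) (g)) (r (h) (h)) (f (h) (g)))) = u(1, 4) = 0

value = 0


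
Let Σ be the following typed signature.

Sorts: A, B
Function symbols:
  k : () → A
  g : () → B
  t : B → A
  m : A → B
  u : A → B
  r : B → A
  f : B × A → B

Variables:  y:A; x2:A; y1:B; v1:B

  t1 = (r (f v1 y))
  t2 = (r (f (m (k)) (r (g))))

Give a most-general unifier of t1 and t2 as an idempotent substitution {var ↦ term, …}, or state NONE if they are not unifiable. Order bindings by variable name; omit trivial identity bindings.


{v1 ↦ (m (k)), y ↦ (r (g))}


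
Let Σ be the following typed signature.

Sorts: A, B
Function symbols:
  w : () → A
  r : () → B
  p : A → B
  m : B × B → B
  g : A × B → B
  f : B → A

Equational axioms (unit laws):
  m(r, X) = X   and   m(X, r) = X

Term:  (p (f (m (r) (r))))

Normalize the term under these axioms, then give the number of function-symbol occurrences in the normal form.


1. (p (f (m (r) (r))))  →  (p (f (r)))
normal form: (p (f (r)))

size = 3


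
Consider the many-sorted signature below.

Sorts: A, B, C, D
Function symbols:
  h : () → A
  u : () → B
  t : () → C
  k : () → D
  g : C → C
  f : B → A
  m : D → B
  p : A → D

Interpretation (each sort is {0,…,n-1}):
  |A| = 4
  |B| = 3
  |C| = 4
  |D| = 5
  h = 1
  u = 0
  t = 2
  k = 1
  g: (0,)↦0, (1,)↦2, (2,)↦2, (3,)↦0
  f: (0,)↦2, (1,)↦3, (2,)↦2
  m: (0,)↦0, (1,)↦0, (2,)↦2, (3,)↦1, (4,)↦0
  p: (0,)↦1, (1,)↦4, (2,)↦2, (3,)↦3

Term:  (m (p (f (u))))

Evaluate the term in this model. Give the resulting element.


  u = 0
  (f (u)) = f(0,) = 2
  (p (f (u))) = p(2,) = 2
  (m (p (f (u)))) = m(2,) = 2

value = 2


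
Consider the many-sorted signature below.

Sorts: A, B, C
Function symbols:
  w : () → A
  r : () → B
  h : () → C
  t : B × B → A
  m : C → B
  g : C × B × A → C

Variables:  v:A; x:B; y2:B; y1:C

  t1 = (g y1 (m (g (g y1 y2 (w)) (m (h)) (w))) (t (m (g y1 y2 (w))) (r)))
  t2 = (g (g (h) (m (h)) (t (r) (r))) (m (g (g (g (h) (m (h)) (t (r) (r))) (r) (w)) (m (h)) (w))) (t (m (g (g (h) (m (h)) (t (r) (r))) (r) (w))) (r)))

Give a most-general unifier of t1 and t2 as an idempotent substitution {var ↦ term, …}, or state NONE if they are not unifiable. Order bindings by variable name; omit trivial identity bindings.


{y1 ↦ (g (h) (m (h)) (t (r) (r))), y2 ↦ (r)}


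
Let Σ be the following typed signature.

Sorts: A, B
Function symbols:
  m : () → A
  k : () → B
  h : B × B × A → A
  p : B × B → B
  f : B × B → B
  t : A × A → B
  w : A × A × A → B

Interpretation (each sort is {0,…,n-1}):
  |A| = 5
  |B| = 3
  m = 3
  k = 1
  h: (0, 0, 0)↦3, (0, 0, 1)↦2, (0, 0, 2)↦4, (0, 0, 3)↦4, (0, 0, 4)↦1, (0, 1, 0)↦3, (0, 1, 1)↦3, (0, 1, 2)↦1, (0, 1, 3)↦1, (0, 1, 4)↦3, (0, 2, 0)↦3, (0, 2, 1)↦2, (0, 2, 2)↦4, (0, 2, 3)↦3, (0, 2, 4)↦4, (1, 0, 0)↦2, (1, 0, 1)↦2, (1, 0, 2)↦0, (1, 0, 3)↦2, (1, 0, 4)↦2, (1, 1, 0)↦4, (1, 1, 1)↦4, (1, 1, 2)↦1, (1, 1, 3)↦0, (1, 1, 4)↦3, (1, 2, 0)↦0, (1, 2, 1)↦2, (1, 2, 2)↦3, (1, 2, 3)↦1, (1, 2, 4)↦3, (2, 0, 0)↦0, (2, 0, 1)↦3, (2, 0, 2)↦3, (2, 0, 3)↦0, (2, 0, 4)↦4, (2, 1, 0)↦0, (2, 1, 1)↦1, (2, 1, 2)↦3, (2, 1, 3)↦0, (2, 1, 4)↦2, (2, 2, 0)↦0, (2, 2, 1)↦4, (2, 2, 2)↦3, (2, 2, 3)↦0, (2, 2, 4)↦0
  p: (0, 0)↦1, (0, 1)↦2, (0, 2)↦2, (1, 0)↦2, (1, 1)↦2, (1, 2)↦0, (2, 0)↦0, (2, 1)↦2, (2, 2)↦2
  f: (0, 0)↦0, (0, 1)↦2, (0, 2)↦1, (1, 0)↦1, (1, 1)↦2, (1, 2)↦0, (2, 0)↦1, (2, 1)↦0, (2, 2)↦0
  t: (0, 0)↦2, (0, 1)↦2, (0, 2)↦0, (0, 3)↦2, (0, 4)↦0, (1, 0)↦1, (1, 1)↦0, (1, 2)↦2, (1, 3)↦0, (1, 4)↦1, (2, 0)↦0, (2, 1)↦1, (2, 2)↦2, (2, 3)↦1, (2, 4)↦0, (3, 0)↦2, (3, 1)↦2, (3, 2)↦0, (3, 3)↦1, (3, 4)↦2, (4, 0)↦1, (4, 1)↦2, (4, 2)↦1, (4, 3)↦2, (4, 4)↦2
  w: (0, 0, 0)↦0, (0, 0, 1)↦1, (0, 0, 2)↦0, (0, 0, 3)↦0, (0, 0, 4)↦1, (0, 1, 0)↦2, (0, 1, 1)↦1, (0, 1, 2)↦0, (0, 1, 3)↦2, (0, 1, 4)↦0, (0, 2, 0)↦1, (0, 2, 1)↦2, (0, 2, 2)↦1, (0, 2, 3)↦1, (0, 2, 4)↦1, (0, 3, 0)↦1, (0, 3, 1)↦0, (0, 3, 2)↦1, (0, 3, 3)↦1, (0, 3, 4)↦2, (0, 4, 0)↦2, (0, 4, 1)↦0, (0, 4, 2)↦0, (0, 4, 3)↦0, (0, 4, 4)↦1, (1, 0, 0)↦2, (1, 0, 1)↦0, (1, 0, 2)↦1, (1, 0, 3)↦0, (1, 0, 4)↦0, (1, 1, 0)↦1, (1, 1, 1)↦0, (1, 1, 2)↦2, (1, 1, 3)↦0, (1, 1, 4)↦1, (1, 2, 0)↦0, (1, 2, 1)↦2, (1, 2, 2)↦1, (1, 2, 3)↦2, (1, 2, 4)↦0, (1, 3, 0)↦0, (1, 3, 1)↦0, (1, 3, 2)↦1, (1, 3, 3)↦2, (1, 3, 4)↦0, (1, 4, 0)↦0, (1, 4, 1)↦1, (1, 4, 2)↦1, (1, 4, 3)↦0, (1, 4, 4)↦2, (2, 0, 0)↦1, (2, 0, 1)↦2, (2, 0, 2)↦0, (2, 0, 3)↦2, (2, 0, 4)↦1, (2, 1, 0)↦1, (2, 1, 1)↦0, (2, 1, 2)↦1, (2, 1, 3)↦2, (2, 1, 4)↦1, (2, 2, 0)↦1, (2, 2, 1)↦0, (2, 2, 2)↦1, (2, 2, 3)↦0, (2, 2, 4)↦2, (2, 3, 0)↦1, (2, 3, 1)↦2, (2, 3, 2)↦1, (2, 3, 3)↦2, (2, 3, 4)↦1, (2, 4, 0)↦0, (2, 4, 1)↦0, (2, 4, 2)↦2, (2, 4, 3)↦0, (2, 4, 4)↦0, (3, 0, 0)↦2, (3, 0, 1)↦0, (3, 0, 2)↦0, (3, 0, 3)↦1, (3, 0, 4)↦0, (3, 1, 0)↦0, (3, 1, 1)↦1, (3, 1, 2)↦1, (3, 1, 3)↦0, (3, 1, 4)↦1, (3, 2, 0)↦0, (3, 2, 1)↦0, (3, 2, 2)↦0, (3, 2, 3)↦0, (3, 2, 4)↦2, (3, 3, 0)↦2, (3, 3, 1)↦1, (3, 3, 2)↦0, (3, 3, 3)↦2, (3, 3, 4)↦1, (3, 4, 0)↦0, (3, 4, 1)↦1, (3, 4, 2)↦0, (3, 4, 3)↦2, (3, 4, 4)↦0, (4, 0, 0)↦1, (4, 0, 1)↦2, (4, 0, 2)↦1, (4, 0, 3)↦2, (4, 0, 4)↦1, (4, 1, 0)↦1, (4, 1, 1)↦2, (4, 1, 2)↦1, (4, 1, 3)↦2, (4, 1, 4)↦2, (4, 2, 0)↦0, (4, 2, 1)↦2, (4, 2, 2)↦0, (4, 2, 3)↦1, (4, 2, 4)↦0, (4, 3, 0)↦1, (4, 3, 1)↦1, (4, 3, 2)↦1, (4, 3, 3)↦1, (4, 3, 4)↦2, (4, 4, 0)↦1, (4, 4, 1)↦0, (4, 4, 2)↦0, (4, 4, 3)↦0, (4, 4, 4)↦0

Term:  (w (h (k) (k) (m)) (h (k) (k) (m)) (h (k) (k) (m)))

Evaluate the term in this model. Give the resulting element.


  k = 1
  k = 1
  m = 3
  (h (k) (k) (m)) = h(1, 1, 3) = 0
  k = 1
  k = 1
  m = 3
  (h (k) (k) (m)) = h(1, 1, 3) = 0
  k = 1
  k = 1
  m = 3
  (h (k) (k) (m)) = h(1, 1, 3) = 0
  (w (h (k) (k) (m)) (h (k) (k) (m)) (h (k) (k) (m))) = w(0, 0, 0) = 0

value = 0


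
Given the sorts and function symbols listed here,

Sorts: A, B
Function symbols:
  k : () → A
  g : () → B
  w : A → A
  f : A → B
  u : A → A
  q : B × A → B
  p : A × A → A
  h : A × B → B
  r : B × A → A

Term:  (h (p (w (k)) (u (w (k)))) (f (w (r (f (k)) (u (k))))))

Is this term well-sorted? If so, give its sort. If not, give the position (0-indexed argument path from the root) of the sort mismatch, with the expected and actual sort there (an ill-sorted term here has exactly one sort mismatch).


well-sorted; sort = B

      (k) : A
    (w (k)) : A
        (k) : A
      (w (k)) : A
    (u (w (k))) : A
  (p (w (k)) (u (w (k)))) : A
          (k) : A
        (f (k)) : B
          (k) : A
        (u (k)) : A
      (r (f (k)) (u (k))) : A
    (w (r (f (k)) (u (k)))) : A
  (f (w (r (f (k)) (u (k))))) : B
(h (p (w (k)) (u (w (k)))) (f (w (r (f (k)) (u (k)))))) : B
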